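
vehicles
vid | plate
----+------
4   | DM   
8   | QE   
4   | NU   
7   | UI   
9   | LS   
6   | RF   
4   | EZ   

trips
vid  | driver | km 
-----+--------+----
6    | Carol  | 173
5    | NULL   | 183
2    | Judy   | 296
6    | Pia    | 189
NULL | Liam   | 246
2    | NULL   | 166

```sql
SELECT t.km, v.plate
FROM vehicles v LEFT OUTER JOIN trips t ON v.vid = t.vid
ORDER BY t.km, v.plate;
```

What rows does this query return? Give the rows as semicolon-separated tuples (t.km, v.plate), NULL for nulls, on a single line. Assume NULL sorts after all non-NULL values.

(173, RF); (189, RF); (NULL, DM); (NULL, EZ); (NULL, LS); (NULL, NU); (NULL, QE); (NULL, UI)

LEFT JOIN keeps every row from `vehicles`; unmatched rows get NULL for `trips`'s columns.
Matching on v.vid = t.vid. A NULL in a compared column never satisfies the condition.
- v row (vid=4): no match → kept, t columns NULL.
- v row (vid=8): no match → kept, t columns NULL.
- v row (vid=4): no match → kept, t columns NULL.
- v row (vid=7): no match → kept, t columns NULL.
- v row (vid=9): no match → kept, t columns NULL.
- v row (vid=6): matches 2 t row(s) → 2 output row(s).
- v row (vid=4): no match → kept, t columns NULL.
After projecting and ordering:
t.km | v.plate
173 | RF
189 | RF
NULL | DM
NULL | EZ
NULL | LS
NULL | NU
NULL | QE
NULL | UI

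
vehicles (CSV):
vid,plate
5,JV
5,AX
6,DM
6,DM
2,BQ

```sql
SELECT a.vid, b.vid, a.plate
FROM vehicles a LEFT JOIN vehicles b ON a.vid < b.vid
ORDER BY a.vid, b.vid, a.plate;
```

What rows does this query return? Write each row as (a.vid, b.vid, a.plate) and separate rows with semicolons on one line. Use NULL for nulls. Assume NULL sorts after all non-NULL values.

LEFT JOIN keeps every row from `vehicles a`; unmatched rows get NULL for `vehicles b`'s columns.
Matching on a.vid < b.vid.
- a[0] vid=5 → 2 match(es) in b → 2 row(s).
- a[1] vid=5 → 2 match(es) in b → 2 row(s).
- a[2] vid=6 → no match; kept with NULLs on the b side.
- a[3] vid=6 → no match; kept with NULLs on the b side.
- a[4] vid=2 → 4 match(es) in b → 4 row(s).
After projecting and ordering:
a.vid | b.vid | a.plate
2 | 5 | BQ
2 | 5 | BQ
2 | 6 | BQ
2 | 6 | BQ
5 | 6 | AX
5 | 6 | AX
5 | 6 | JV
5 | 6 | JV
6 | NULL | DM
6 | NULL | DM

(2, 5, BQ); (2, 5, BQ); (2, 6, BQ); (2, 6, BQ); (5, 6, AX); (5, 6, AX); (5, 6, JV); (5, 6, JV); (6, NULL, DM); (6, NULL, DM)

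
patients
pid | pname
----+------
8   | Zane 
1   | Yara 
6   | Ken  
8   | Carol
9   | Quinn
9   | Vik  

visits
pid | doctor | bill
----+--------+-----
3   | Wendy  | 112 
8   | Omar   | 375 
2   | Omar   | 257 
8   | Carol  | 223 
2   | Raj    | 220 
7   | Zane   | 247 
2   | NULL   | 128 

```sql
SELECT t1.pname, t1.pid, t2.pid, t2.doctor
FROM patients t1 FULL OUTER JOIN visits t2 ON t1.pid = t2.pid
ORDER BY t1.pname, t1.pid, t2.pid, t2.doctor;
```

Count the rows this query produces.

13

FULL OUTER JOIN keeps every row from both sides; unmatched rows get NULL for the other side's columns.
Matching on t1.pid = t2.pid.
Matched pairs: 4; unmatched t1 rows kept: 4; unmatched t2 rows kept: 5.
Total: 4 matched + 9 padded = 13 rows.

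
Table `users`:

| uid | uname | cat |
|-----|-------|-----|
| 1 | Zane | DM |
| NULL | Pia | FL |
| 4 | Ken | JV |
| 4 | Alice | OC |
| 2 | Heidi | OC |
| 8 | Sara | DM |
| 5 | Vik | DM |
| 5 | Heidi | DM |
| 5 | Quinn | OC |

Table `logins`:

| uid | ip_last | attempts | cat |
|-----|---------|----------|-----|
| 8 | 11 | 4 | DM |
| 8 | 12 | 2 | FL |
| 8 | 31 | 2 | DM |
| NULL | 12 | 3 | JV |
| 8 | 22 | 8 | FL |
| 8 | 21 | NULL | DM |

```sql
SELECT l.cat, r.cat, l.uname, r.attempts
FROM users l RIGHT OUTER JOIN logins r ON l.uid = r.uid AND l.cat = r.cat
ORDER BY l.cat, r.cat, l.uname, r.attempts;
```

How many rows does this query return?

RIGHT JOIN keeps every row from `logins`; unmatched rows get NULL for `users`'s columns.
Matching on l.uid = r.uid AND l.cat = r.cat. A NULL in a compared column never satisfies the condition.
- uid=1, cat=DM: no matching r row.
- uid=NULL, cat=FL: no matching r row.
- uid=4, cat=JV: no matching r row.
- uid=4, cat=OC: no matching r row.
- uid=2, cat=OC: no matching r row.
- uid=8, cat=DM: 3 matching r row(s), so 3 row(s) emitted.
- uid=5, cat=DM: no matching r row.
- uid=5, cat=DM: no matching r row.
- uid=5, cat=OC: no matching r row.
- plus 3 unmatched r row(s), each kept with NULL l columns.
Total: 3 matched + 3 padded = 6 rows.

6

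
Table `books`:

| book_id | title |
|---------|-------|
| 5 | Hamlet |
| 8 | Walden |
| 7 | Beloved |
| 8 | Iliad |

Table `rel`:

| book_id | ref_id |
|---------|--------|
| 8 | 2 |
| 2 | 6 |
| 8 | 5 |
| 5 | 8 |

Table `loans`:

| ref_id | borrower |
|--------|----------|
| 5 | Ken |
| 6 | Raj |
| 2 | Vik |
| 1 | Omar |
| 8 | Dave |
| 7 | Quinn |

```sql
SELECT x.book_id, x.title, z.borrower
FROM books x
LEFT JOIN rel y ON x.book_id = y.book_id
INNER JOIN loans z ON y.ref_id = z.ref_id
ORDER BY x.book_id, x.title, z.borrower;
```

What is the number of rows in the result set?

Step 1 — x LEFT JOIN y on book_id → 6 row(s).
Then INNER JOIN `loans z` on ref_id: keep only rows whose y.ref_id appears in z.
Result: 5 row(s).

5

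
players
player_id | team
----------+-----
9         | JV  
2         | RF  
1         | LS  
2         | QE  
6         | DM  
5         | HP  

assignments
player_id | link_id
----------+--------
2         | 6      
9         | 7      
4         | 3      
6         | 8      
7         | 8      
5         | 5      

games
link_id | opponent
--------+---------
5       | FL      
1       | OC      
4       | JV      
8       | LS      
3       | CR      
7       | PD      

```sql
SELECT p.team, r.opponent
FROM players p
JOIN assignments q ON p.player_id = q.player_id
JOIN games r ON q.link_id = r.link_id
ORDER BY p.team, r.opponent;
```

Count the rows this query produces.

3

Joins associate left-to-right: players INNER JOIN assignments on player_id gives 5 intermediate row(s).
Then INNER JOIN `games r` on link_id: keep only rows whose q.link_id appears in r.
Result: 3 row(s).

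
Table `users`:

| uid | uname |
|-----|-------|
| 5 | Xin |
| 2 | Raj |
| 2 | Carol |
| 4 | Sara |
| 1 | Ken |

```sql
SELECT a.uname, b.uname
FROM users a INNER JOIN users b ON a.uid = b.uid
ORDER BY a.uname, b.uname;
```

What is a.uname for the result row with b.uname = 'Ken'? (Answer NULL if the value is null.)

INNER JOIN keeps only pairs where the ON condition holds.
Matching on a.uid = b.uid.
- uid=5: 1 matching b row(s), so 1 row(s) emitted.
- uid=2: 2 matching b row(s), so 2 row(s) emitted.
- uid=2: 2 matching b row(s), so 2 row(s) emitted.
- uid=4: 1 matching b row(s), so 1 row(s) emitted.
- uid=1: 1 matching b row(s), so 1 row(s) emitted.

Ken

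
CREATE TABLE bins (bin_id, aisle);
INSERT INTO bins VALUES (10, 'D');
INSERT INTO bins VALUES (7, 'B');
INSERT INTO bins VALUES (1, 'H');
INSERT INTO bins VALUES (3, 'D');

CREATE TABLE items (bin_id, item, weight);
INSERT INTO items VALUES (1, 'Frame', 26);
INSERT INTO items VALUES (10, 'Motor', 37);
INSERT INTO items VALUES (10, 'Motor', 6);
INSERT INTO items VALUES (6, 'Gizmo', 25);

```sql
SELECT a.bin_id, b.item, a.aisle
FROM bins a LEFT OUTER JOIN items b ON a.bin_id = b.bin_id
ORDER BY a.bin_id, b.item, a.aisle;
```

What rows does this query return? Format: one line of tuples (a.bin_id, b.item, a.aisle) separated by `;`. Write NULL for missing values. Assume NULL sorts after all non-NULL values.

(1, Frame, H); (3, NULL, D); (7, NULL, B); (10, Motor, D); (10, Motor, D)

LEFT JOIN keeps every row from `bins`; unmatched rows get NULL for `items`'s columns.
Matching on a.bin_id = b.bin_id.
- bin_id=10: 2 matching b row(s), so 2 row(s) emitted.
- bin_id=7: no b row matches, row kept with b columns NULL.
- bin_id=1: 1 matching b row(s), so 1 row(s) emitted.
- bin_id=3: no b row matches, row kept with b columns NULL.
After projecting and ordering:
a.bin_id | b.item | a.aisle
1 | Frame | H
3 | NULL | D
7 | NULL | B
10 | Motor | D
10 | Motor | D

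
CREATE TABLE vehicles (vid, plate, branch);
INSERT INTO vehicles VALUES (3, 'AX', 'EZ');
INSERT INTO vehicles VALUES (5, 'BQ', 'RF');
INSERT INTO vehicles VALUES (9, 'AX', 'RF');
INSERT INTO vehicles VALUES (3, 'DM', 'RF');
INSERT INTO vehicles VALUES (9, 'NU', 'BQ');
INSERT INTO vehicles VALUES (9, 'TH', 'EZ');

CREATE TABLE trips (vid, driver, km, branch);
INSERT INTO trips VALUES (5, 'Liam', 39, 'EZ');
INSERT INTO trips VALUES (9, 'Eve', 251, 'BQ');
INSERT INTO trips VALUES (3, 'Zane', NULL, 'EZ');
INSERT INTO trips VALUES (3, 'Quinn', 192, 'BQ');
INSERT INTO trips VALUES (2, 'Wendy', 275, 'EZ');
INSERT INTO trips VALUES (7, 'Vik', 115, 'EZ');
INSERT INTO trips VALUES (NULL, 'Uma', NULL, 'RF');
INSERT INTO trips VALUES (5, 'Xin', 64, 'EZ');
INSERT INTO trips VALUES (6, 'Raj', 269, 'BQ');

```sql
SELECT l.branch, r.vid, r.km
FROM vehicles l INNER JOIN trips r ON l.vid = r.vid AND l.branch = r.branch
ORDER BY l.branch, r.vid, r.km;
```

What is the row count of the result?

2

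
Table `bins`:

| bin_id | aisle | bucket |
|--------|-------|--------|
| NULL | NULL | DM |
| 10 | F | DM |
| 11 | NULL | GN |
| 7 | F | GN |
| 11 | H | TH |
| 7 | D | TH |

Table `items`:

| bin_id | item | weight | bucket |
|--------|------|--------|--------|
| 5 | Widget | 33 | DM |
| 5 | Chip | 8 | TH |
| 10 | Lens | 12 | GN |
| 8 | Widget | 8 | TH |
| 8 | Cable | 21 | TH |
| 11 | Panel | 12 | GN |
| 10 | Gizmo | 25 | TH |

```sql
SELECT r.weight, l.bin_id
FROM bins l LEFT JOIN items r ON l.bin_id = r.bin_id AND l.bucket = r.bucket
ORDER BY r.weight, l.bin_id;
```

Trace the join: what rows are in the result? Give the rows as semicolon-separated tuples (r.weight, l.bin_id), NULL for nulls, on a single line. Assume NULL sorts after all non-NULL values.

(12, 11); (NULL, 7); (NULL, 7); (NULL, 10); (NULL, 11); (NULL, NULL)

LEFT JOIN keeps every row from `bins`; unmatched rows get NULL for `items`'s columns.
Matching on l.bin_id = r.bin_id AND l.bucket = r.bucket. A NULL in a compared column never satisfies the condition.
- bin_id=NULL, bucket=DM: no r row matches, row kept with r columns NULL.
- bin_id=10, bucket=DM: no r row matches, row kept with r columns NULL.
- bin_id=11, bucket=GN: 1 matching r row(s), so 1 row(s) emitted.
- bin_id=7, bucket=GN: no r row matches, row kept with r columns NULL.
- bin_id=11, bucket=TH: no r row matches, row kept with r columns NULL.
- bin_id=7, bucket=TH: no r row matches, row kept with r columns NULL.
After projecting and ordering:
r.weight | l.bin_id
12 | 11
NULL | 7
NULL | 7
NULL | 10
NULL | 11
NULL | NULL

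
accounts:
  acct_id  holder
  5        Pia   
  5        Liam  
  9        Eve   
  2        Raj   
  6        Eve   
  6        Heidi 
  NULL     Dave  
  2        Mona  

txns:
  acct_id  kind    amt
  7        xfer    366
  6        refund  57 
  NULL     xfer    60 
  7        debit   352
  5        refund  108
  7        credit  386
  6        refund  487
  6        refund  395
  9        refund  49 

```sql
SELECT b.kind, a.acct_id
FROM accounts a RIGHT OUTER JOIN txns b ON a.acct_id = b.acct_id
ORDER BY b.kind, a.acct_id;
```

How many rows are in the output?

13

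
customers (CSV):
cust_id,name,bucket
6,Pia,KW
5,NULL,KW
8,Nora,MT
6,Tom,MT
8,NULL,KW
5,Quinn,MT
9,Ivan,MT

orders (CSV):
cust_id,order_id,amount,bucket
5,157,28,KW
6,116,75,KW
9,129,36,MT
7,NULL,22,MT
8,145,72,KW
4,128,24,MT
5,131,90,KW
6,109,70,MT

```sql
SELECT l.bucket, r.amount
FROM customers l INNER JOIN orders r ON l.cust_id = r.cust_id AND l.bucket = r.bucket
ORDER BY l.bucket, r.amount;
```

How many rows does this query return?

INNER JOIN keeps only pairs where the ON condition holds.
Matching on l.cust_id = r.cust_id AND l.bucket = r.bucket.
Matched pairs: 6.
Total: 6 rows.

6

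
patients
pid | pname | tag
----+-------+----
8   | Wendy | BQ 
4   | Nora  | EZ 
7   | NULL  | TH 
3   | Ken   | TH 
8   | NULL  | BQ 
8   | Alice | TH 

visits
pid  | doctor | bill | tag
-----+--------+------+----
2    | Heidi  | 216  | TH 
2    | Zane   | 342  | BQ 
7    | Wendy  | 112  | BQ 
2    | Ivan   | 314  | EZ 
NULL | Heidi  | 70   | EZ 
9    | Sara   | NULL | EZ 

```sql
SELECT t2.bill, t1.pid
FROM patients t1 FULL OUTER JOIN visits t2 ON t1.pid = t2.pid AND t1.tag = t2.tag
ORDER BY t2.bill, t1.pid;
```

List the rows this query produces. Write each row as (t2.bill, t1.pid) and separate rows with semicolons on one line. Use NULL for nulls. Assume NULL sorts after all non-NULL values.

(70, NULL); (112, NULL); (216, NULL); (314, NULL); (342, NULL); (NULL, 3); (NULL, 4); (NULL, 7); (NULL, 8); (NULL, 8); (NULL, 8); (NULL, NULL)

FULL OUTER JOIN keeps every row from both sides; unmatched rows get NULL for the other side's columns.
Matching on t1.pid = t2.pid AND t1.tag = t2.tag. A NULL in a compared column never satisfies the condition.
Matched pairs: 0; unmatched t1 rows kept: 6; unmatched t2 rows kept: 6.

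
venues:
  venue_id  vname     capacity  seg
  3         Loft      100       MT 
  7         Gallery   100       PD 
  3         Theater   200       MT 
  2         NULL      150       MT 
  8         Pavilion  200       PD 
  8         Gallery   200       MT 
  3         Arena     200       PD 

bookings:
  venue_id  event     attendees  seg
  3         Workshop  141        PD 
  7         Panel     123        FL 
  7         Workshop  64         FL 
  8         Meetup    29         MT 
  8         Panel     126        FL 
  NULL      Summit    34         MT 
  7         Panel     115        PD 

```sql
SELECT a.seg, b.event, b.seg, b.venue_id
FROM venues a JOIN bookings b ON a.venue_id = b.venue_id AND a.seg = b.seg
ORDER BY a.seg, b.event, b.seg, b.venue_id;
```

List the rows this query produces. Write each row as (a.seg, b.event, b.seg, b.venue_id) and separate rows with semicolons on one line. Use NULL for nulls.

(MT, Meetup, MT, 8); (PD, Panel, PD, 7); (PD, Workshop, PD, 3)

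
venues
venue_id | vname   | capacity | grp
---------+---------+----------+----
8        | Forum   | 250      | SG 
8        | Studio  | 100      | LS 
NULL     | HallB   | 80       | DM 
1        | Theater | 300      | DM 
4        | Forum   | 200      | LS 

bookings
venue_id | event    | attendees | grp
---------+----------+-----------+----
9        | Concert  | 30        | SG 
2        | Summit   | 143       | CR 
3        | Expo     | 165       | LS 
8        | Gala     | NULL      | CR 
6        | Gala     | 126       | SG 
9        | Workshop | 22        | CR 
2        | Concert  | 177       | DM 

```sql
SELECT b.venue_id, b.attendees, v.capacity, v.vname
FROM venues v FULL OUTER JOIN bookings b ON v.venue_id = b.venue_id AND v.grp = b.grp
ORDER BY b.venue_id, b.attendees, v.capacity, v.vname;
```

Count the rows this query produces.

12

FULL OUTER JOIN keeps every row from both sides; unmatched rows get NULL for the other side's columns.
Matching on v.venue_id = b.venue_id AND v.grp = b.grp. A NULL in a compared column never satisfies the condition.
- v row (venue_id=8, grp=SG): no match → kept, b columns NULL.
- v row (venue_id=8, grp=LS): no match → kept, b columns NULL.
- v row (venue_id=NULL, grp=DM): no match → kept, b columns NULL.
- v row (venue_id=1, grp=DM): no match → kept, b columns NULL.
- v row (venue_id=4, grp=LS): no match → kept, b columns NULL.
- plus 7 unmatched b row(s), each kept with NULL v columns.
Total: 0 matched + 12 padded = 12 rows.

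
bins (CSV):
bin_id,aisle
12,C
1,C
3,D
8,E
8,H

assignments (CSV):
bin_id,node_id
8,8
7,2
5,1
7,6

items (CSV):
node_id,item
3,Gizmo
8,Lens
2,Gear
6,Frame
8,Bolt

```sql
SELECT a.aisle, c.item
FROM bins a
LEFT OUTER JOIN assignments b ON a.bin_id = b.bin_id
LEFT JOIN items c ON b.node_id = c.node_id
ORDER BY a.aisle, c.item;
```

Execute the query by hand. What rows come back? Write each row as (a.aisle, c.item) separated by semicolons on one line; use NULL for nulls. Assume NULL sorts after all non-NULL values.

(C, NULL); (C, NULL); (D, NULL); (E, Bolt); (E, Lens); (H, Bolt); (H, Lens)

Step 1 — a LEFT JOIN b on bin_id → 5 row(s).
Then LEFT JOIN `items c` on node_id: each of those 5 rows is kept; rows whose b.node_id has no match in c get NULL for c's columns.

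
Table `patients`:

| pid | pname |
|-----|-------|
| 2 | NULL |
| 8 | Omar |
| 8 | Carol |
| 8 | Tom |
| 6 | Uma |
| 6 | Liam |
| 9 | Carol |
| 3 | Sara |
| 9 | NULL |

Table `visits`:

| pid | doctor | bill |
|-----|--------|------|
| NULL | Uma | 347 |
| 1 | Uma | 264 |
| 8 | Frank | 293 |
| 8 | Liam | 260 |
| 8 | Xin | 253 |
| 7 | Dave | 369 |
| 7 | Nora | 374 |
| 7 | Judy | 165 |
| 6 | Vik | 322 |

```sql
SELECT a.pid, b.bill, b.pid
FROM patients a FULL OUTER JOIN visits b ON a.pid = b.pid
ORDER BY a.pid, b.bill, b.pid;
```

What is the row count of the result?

20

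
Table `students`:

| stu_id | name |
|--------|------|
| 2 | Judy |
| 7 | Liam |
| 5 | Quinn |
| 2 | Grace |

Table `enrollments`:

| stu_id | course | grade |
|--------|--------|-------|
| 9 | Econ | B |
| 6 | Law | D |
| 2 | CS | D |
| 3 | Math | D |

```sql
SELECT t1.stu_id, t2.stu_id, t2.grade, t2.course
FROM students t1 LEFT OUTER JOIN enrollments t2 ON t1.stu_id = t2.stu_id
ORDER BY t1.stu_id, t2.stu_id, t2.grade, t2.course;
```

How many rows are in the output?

4

LEFT JOIN keeps every row from `students`; unmatched rows get NULL for `enrollments`'s columns.
Matching on t1.stu_id = t2.stu_id.
Matched pairs: 2; unmatched t1 rows kept: 2.
Total: 2 matched + 2 padded = 4 rows.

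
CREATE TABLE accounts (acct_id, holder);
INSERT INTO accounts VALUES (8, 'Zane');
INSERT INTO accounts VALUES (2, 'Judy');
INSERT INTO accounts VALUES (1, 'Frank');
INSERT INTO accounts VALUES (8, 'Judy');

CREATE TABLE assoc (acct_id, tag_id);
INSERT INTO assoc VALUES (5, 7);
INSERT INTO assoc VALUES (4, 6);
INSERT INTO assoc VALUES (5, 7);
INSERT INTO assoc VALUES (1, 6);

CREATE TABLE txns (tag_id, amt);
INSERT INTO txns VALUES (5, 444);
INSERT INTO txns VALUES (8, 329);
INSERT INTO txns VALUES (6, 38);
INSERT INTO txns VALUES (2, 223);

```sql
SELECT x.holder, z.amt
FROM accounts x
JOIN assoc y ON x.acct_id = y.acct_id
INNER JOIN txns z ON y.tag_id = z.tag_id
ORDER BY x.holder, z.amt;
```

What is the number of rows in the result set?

1

Joins associate left-to-right: accounts INNER JOIN assoc on acct_id gives 1 intermediate row(s).
Then INNER JOIN `txns z` on tag_id: keep only rows whose y.tag_id appears in z.
Result: 1 row(s).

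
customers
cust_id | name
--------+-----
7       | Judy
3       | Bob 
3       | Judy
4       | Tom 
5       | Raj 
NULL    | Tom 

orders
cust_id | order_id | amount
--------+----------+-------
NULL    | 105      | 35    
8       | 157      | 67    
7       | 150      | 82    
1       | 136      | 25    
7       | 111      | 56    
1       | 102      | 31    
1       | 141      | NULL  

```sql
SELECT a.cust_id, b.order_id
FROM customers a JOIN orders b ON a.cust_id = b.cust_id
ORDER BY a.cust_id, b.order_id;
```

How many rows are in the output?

INNER JOIN keeps only pairs where the ON condition holds.
Matching on a.cust_id = b.cust_id. A NULL in a compared column never satisfies the condition.
- a row (cust_id=7): matches 2 b row(s) → 2 output row(s).
- a row (cust_id=3): no match → dropped.
- a row (cust_id=3): no match → dropped.
- a row (cust_id=4): no match → dropped.
- a row (cust_id=5): no match → dropped.
- a row (cust_id=NULL): no match → dropped.
Total: 2 rows.

2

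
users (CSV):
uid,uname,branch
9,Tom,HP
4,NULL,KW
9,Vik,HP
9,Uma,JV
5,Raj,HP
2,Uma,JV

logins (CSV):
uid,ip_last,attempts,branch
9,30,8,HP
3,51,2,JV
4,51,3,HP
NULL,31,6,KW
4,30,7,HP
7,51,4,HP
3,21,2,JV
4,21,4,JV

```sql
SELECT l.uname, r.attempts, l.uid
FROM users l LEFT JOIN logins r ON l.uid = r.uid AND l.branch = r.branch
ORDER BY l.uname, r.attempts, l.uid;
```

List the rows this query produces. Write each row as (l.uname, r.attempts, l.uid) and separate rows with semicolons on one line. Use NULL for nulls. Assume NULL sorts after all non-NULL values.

(Raj, NULL, 5); (Tom, 8, 9); (Uma, NULL, 2); (Uma, NULL, 9); (Vik, 8, 9); (NULL, NULL, 4)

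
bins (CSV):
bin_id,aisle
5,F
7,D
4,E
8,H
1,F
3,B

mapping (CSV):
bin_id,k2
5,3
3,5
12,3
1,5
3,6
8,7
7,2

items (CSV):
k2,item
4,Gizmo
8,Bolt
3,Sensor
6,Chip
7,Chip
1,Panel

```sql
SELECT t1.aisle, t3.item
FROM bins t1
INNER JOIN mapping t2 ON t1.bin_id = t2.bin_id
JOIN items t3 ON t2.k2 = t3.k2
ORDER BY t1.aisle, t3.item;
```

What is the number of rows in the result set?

3

Joins associate left-to-right: bins INNER JOIN mapping on bin_id gives 6 intermediate row(s).
Then INNER JOIN `items t3` on k2: keep only rows whose t2.k2 appears in t3.
Result: 3 row(s).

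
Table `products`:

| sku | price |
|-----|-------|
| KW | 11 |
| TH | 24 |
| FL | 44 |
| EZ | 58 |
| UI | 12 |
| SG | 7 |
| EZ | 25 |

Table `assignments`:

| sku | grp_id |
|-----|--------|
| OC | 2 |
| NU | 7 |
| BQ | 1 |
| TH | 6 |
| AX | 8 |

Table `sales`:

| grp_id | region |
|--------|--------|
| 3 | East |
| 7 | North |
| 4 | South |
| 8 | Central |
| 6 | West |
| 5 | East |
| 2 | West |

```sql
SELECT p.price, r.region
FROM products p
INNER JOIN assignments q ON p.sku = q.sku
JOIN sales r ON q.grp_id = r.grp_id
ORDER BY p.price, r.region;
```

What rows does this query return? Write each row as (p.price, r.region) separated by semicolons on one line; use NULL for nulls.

(24, West)

Evaluate left to right. First `products p INNER JOIN assignments q` on sku: 1 row(s).
Then INNER JOIN `sales r` on grp_id: keep only rows whose q.grp_id appears in r.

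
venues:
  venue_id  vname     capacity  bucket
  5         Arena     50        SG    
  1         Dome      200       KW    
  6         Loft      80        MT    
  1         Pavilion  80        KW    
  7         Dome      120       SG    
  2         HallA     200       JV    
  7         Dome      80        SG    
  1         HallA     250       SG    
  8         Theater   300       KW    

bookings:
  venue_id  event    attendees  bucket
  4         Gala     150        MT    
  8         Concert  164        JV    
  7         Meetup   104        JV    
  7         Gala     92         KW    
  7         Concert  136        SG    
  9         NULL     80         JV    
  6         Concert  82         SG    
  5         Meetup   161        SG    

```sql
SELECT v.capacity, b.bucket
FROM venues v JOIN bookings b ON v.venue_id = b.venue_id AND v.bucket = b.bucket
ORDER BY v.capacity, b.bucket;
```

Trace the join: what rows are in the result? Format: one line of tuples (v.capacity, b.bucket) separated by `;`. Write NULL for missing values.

INNER JOIN keeps only pairs where the ON condition holds.
Matching on v.venue_id = b.venue_id AND v.bucket = b.bucket.
Matched pairs: 3.

(50, SG); (80, SG); (120, SG)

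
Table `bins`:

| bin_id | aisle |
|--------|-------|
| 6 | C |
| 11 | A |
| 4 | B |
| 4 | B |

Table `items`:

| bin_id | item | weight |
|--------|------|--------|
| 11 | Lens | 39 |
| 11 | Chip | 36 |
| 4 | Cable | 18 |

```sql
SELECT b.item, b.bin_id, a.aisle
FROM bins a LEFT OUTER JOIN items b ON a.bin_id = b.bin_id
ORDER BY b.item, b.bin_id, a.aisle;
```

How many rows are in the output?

LEFT JOIN keeps every row from `bins`; unmatched rows get NULL for `items`'s columns.
Matching on a.bin_id = b.bin_id.
- a[0] bin_id=6 → no match; kept with NULLs on the b side.
- a[1] bin_id=11 → 2 match(es) in b → 2 row(s).
- a[2] bin_id=4 → 1 match(es) in b → 1 row(s).
- a[3] bin_id=4 → 1 match(es) in b → 1 row(s).
Total: 4 matched + 1 padded = 5 rows.

5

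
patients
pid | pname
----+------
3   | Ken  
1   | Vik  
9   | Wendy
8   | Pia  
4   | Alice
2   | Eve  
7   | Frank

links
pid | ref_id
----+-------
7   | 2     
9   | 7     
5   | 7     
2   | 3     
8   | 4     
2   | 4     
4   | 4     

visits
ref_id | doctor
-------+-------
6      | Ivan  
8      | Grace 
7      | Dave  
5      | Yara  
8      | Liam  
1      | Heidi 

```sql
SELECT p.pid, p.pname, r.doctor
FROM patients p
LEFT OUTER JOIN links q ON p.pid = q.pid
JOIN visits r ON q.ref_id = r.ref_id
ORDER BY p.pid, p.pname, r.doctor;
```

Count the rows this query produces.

Evaluate left to right. First `patients p LEFT JOIN links q` on pid: 8 row(s).
Then INNER JOIN `visits r` on ref_id: keep only rows whose q.ref_id appears in r.
Result: 1 row(s).

1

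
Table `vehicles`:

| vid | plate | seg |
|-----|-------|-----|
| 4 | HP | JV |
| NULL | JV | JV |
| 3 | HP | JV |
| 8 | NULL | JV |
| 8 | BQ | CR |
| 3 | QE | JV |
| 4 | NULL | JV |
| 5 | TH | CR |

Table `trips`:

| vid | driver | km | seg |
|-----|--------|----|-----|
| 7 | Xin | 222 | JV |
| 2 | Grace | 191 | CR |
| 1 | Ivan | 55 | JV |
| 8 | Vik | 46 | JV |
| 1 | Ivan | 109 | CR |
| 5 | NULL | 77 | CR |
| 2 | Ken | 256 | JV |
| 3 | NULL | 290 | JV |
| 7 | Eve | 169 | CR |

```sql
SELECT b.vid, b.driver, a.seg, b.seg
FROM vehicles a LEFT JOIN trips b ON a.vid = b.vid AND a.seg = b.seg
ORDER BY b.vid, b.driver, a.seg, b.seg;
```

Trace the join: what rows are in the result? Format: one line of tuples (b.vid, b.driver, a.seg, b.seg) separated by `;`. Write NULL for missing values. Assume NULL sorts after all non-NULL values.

LEFT JOIN keeps every row from `vehicles`; unmatched rows get NULL for `trips`'s columns.
Matching on a.vid = b.vid AND a.seg = b.seg. A NULL in a compared column never satisfies the condition.
- vid=4, seg=JV: no b row matches, row kept with b columns NULL.
- vid=NULL, seg=JV: no b row matches, row kept with b columns NULL.
- vid=3, seg=JV: 1 matching b row(s), so 1 row(s) emitted.
- vid=8, seg=JV: 1 matching b row(s), so 1 row(s) emitted.
- vid=8, seg=CR: no b row matches, row kept with b columns NULL.
- vid=3, seg=JV: 1 matching b row(s), so 1 row(s) emitted.
- vid=4, seg=JV: no b row matches, row kept with b columns NULL.
- vid=5, seg=CR: 1 matching b row(s), so 1 row(s) emitted.
After projecting and ordering:
b.vid | b.driver | a.seg | b.seg
3 | NULL | JV | JV
3 | NULL | JV | JV
5 | NULL | CR | CR
8 | Vik | JV | JV
NULL | NULL | CR | NULL
NULL | NULL | JV | NULL
NULL | NULL | JV | NULL
NULL | NULL | JV | NULL

(3, NULL, JV, JV); (3, NULL, JV, JV); (5, NULL, CR, CR); (8, Vik, JV, JV); (NULL, NULL, CR, NULL); (NULL, NULL, JV, NULL); (NULL, NULL, JV, NULL); (NULL, NULL, JV, NULL)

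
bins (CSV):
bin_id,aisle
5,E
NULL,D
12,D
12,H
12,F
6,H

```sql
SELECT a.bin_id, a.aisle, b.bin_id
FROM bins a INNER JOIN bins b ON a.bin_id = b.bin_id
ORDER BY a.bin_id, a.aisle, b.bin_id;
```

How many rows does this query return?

INNER JOIN keeps only pairs where the ON condition holds.
Matching on a.bin_id = b.bin_id. A NULL in a compared column never satisfies the condition.
- a (bin_id=5) pairs with 1 row(s) of b.
- a (bin_id=NULL) has no partner → excluded.
- a (bin_id=12) pairs with 3 row(s) of b.
- a (bin_id=12) pairs with 3 row(s) of b.
- a (bin_id=12) pairs with 3 row(s) of b.
- a (bin_id=6) pairs with 1 row(s) of b.
Total: 11 rows.

11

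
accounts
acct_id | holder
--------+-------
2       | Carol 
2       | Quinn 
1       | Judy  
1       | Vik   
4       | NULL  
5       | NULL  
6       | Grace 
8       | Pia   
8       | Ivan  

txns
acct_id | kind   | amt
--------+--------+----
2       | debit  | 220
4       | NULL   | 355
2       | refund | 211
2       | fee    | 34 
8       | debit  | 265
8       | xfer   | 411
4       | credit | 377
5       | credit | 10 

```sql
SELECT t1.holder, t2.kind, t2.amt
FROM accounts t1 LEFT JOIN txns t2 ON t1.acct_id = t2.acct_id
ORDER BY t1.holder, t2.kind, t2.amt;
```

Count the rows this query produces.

LEFT JOIN keeps every row from `accounts`; unmatched rows get NULL for `txns`'s columns.
Matching on t1.acct_id = t2.acct_id.
- t1[0] acct_id=2 → 3 match(es) in t2 → 3 row(s).
- t1[1] acct_id=2 → 3 match(es) in t2 → 3 row(s).
- t1[2] acct_id=1 → no match; kept with NULLs on the t2 side.
- t1[3] acct_id=1 → no match; kept with NULLs on the t2 side.
- t1[4] acct_id=4 → 2 match(es) in t2 → 2 row(s).
- t1[5] acct_id=5 → 1 match(es) in t2 → 1 row(s).
- t1[6] acct_id=6 → no match; kept with NULLs on the t2 side.
- t1[7] acct_id=8 → 2 match(es) in t2 → 2 row(s).
- t1[8] acct_id=8 → 2 match(es) in t2 → 2 row(s).
Total: 13 matched + 3 padded = 16 rows.

16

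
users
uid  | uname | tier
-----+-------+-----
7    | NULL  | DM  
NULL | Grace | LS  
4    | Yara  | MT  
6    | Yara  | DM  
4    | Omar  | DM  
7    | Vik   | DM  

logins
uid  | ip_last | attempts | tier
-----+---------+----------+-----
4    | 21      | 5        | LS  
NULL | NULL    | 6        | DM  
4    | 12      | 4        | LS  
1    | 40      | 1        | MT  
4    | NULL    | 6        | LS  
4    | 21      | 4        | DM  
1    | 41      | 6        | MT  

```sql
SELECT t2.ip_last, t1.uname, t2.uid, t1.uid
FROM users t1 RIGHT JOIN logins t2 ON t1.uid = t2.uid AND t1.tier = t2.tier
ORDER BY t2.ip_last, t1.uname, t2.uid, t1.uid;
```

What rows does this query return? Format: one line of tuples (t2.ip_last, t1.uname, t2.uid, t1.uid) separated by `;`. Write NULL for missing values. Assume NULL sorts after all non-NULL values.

RIGHT JOIN keeps every row from `logins`; unmatched rows get NULL for `users`'s columns.
Matching on t1.uid = t2.uid AND t1.tier = t2.tier. A NULL in a compared column never satisfies the condition.
- t1 row (uid=7, tier=DM): no match.
- t1 row (uid=NULL, tier=LS): no match.
- t1 row (uid=4, tier=MT): no match.
- t1 row (uid=6, tier=DM): no match.
- t1 row (uid=4, tier=DM): matches 1 t2 row(s) → 1 output row(s).
- t1 row (uid=7, tier=DM): no match.
- plus 6 unmatched t2 row(s), each kept with NULL t1 columns.
After projecting and ordering:
t2.ip_last | t1.uname | t2.uid | t1.uid
12 | NULL | 4 | NULL
21 | Omar | 4 | 4
21 | NULL | 4 | NULL
40 | NULL | 1 | NULL
41 | NULL | 1 | NULL
NULL | NULL | 4 | NULL
NULL | NULL | NULL | NULL

(12, NULL, 4, NULL); (21, Omar, 4, 4); (21, NULL, 4, NULL); (40, NULL, 1, NULL); (41, NULL, 1, NULL); (NULL, NULL, 4, NULL); (NULL, NULL, NULL, NULL)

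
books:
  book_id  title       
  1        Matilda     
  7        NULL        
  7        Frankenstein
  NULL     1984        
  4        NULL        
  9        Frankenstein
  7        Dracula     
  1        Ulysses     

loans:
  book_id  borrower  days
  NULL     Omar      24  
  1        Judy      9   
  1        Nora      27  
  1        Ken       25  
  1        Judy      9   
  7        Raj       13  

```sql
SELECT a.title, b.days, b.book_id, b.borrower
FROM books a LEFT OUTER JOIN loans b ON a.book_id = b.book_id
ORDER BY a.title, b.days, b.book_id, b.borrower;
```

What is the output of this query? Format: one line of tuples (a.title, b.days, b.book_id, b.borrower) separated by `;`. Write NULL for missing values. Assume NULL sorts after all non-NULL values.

LEFT JOIN keeps every row from `books`; unmatched rows get NULL for `loans`'s columns.
Matching on a.book_id = b.book_id. A NULL in a compared column never satisfies the condition.
- a (book_id=1) pairs with 4 row(s) of b.
- a (book_id=7) pairs with 1 row(s) of b.
- a (book_id=7) pairs with 1 row(s) of b.
- a (book_id=NULL) has no partner → padded with NULL.
- a (book_id=4) has no partner → padded with NULL.
- a (book_id=9) has no partner → padded with NULL.
- a (book_id=7) pairs with 1 row(s) of b.
- a (book_id=1) pairs with 4 row(s) of b.

(1984, NULL, NULL, NULL); (Dracula, 13, 7, Raj); (Frankenstein, 13, 7, Raj); (Frankenstein, NULL, NULL, NULL); (Matilda, 9, 1, Judy); (Matilda, 9, 1, Judy); (Matilda, 25, 1, Ken); (Matilda, 27, 1, Nora); (Ulysses, 9, 1, Judy); (Ulysses, 9, 1, Judy); (Ulysses, 25, 1, Ken); (Ulysses, 27, 1, Nora); (NULL, 13, 7, Raj); (NULL, NULL, NULL, NULL)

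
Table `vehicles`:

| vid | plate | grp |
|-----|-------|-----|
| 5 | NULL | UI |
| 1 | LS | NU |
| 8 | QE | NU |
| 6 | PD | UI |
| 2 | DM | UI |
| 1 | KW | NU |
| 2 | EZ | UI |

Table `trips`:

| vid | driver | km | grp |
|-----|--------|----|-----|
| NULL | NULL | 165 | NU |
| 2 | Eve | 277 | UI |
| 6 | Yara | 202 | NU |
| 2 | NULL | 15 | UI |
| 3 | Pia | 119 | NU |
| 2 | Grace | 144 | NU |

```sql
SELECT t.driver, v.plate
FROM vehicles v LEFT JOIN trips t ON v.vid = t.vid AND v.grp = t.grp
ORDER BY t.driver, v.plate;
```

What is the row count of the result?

LEFT JOIN keeps every row from `vehicles`; unmatched rows get NULL for `trips`'s columns.
Matching on v.vid = t.vid AND v.grp = t.grp. A NULL in a compared column never satisfies the condition.
- v[0] vid=5, grp=UI → no match; kept with NULLs on the t side.
- v[1] vid=1, grp=NU → no match; kept with NULLs on the t side.
- v[2] vid=8, grp=NU → no match; kept with NULLs on the t side.
- v[3] vid=6, grp=UI → no match; kept with NULLs on the t side.
- v[4] vid=2, grp=UI → 2 match(es) in t → 2 row(s).
- v[5] vid=1, grp=NU → no match; kept with NULLs on the t side.
- v[6] vid=2, grp=UI → 2 match(es) in t → 2 row(s).
Total: 4 matched + 5 padded = 9 rows.

9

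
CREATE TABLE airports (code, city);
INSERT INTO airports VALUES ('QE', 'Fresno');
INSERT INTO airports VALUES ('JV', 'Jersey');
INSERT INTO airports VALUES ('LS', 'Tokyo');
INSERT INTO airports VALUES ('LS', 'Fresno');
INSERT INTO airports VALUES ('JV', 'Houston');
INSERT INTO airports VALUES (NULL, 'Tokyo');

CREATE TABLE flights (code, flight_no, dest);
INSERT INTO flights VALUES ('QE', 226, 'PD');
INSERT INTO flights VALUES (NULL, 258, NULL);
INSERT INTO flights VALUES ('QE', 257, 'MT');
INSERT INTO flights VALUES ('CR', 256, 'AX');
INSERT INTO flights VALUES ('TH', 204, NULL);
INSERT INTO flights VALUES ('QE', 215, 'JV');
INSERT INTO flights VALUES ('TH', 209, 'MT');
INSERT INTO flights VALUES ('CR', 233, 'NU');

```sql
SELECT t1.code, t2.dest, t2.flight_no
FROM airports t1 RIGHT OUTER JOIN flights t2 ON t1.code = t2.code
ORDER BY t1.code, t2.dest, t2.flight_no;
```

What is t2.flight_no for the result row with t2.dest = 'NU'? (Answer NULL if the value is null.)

233

RIGHT JOIN keeps every row from `flights`; unmatched rows get NULL for `airports`'s columns.
Matching on t1.code = t2.code. A NULL in a compared column never satisfies the condition.
- t1 (code=QE) pairs with 3 row(s) of t2.
- t1 (code=JV) has no partner in t2.
- t1 (code=LS) has no partner in t2.
- t1 (code=LS) has no partner in t2.
- t1 (code=JV) has no partner in t2.
- t1 (code=NULL) has no partner in t2.
- 5 t2 row(s) had no t1 match → kept, t1 columns NULL.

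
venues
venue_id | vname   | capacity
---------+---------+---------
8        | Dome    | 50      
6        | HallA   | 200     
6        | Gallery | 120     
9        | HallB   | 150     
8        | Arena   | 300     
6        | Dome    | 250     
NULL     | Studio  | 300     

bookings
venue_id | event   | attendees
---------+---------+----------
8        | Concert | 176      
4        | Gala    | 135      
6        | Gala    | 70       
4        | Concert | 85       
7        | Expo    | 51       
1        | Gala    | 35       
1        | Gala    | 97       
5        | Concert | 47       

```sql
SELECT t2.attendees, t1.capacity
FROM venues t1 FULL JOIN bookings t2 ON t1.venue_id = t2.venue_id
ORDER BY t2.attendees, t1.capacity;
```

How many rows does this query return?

13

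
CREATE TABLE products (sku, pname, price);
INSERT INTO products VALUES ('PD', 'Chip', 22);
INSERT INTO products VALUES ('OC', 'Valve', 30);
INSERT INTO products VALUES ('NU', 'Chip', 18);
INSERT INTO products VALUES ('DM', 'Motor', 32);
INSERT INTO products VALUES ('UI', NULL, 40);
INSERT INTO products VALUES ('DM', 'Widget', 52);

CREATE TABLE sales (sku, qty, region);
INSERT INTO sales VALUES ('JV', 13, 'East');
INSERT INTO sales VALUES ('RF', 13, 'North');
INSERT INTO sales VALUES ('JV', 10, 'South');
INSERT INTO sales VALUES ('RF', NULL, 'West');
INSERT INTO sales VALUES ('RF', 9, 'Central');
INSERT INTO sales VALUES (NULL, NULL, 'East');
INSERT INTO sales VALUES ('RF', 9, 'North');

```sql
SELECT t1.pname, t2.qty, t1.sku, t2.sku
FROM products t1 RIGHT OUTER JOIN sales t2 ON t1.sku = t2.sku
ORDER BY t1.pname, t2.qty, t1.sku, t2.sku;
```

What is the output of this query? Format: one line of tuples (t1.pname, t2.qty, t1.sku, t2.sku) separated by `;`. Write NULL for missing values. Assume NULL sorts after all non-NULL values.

RIGHT JOIN keeps every row from `sales`; unmatched rows get NULL for `products`'s columns.
Matching on t1.sku = t2.sku. A NULL in a compared column never satisfies the condition.
- t1 row (sku=PD): no match.
- t1 row (sku=OC): no match.
- t1 row (sku=NU): no match.
- t1 row (sku=DM): no match.
- t1 row (sku=UI): no match.
- t1 row (sku=DM): no match.
- 7 row(s) from t2 found no t1 partner → padded with NULL.
After projecting and ordering:
t1.pname | t2.qty | t1.sku | t2.sku
NULL | 9 | NULL | RF
NULL | 9 | NULL | RF
NULL | 10 | NULL | JV
NULL | 13 | NULL | JV
NULL | 13 | NULL | RF
NULL | NULL | NULL | RF
NULL | NULL | NULL | NULL

(NULL, 9, NULL, RF); (NULL, 9, NULL, RF); (NULL, 10, NULL, JV); (NULL, 13, NULL, JV); (NULL, 13, NULL, RF); (NULL, NULL, NULL, RF); (NULL, NULL, NULL, NULL)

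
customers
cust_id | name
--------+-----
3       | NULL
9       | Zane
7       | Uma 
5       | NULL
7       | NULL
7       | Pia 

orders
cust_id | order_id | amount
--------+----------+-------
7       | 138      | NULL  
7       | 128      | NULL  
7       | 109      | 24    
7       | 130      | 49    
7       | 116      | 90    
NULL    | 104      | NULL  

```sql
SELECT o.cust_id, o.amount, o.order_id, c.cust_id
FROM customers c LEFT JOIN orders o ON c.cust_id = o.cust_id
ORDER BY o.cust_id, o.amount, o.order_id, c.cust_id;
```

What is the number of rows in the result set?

18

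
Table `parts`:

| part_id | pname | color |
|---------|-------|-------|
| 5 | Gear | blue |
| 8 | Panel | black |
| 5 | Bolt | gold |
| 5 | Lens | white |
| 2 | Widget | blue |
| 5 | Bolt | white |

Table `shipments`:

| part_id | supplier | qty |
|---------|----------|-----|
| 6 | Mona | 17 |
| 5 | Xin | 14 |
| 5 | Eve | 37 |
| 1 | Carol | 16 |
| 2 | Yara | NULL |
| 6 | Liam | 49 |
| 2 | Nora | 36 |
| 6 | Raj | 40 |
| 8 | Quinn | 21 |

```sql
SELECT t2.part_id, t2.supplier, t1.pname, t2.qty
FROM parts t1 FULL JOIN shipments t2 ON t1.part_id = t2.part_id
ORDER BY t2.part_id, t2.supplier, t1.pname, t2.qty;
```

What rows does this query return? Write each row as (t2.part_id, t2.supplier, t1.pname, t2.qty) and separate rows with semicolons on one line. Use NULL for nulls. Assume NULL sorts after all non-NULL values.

(1, Carol, NULL, 16); (2, Nora, Widget, 36); (2, Yara, Widget, NULL); (5, Eve, Bolt, 37); (5, Eve, Bolt, 37); (5, Eve, Gear, 37); (5, Eve, Lens, 37); (5, Xin, Bolt, 14); (5, Xin, Bolt, 14); (5, Xin, Gear, 14); (5, Xin, Lens, 14); (6, Liam, NULL, 49); (6, Mona, NULL, 17); (6, Raj, NULL, 40); (8, Quinn, Panel, 21)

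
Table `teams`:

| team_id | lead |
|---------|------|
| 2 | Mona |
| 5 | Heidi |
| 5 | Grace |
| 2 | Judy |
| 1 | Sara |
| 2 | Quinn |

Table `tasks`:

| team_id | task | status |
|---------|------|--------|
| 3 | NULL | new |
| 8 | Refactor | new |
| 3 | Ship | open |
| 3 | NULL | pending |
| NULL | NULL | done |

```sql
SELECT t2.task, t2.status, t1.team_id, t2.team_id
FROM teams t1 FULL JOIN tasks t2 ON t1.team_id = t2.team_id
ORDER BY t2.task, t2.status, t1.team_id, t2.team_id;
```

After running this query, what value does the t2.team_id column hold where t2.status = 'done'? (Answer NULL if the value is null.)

FULL OUTER JOIN keeps every row from both sides; unmatched rows get NULL for the other side's columns.
Matching on t1.team_id = t2.team_id. A NULL in a compared column never satisfies the condition.
- t1[0] team_id=2 → no match; kept with NULLs on the t2 side.
- t1[1] team_id=5 → no match; kept with NULLs on the t2 side.
- t1[2] team_id=5 → no match; kept with NULLs on the t2 side.
- t1[3] team_id=2 → no match; kept with NULLs on the t2 side.
- t1[4] team_id=1 → no match; kept with NULLs on the t2 side.
- t1[5] team_id=2 → no match; kept with NULLs on the t2 side.
- plus 5 unmatched t2 row(s), each kept with NULL t1 columns.

NULL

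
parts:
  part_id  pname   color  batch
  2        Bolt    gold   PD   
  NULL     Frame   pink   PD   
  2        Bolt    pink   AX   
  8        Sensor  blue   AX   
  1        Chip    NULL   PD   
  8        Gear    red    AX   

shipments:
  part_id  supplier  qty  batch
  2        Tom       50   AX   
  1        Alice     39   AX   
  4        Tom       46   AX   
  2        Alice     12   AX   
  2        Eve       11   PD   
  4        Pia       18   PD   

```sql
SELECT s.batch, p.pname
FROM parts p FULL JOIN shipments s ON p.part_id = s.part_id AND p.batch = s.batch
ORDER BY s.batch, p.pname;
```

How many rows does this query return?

10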